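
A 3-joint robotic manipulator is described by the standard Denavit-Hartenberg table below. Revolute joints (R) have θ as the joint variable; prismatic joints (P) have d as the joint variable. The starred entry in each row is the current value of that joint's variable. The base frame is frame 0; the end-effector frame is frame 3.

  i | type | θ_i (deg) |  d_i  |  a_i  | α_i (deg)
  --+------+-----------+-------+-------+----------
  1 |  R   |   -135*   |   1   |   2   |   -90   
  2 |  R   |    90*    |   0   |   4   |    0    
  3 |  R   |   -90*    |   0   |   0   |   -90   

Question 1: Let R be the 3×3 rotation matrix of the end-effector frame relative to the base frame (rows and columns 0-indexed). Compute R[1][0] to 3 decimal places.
End-effector x-axis (col 0 of R) = (-0.7071,-0.7071,0.0000)
R[1][0] = -0.7071

-0.707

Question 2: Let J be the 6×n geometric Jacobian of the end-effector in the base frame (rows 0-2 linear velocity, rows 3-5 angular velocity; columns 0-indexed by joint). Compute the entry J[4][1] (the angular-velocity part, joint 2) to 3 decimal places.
-0.707

axis z_1 = (0.7071,-0.7071,0.0000); lever o_n−o_1 = (0.0000,-0.0000,-4.0000)
cross product → J_v[:, 1] = (2.8284,2.8284,-0.0000)
J_ω[:, 1] = z_1
entry J[4][1] = -0.7071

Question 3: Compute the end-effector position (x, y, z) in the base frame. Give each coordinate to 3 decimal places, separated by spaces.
after link 1: o_1 = (-1.4142, -1.4142, 1.0000)
after link 2: o_2 = (-1.4142, -1.4142, -3.0000)
after link 3: o_3 = (-1.4142, -1.4142, -3.0000)

-1.414 -1.414 -3.000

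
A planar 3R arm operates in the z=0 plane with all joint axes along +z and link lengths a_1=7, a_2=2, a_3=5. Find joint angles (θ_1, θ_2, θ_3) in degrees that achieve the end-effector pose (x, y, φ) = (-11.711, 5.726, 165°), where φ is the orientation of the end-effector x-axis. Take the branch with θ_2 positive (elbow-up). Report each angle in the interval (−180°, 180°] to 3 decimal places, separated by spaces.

wrist centre = target − a_3·(cos φ, sin φ) = (-6.8814, 4.4319)
cos θ_2 = (66.9950−7²−2²)/(2·7·2) = 0.4998; θ_2 = 60.0117° (elbow-up)
β = atan2(4.4319,-6.8814) = 147.2167°; ψ = atan2(1.7323,7.9996) = 12.2183°
θ_1 = β − ψ = 134.9984°
θ_3 = φ − θ_1 − θ_2 = -30.0101° (wrapped to (-180°,180°])

134.998 60.012 -30.010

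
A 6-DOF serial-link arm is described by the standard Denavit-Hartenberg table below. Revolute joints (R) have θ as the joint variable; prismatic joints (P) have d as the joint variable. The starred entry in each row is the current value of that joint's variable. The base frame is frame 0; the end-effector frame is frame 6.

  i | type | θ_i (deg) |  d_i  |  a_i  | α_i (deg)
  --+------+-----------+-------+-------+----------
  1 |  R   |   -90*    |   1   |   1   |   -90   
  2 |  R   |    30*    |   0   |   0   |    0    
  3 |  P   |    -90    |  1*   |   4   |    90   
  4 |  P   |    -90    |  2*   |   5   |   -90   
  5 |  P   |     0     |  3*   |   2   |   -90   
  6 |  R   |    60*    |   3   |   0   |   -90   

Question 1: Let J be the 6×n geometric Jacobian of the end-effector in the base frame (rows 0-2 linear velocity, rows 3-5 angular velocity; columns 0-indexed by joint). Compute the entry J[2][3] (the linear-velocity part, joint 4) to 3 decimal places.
0.500

prismatic axis z_3 = (-0.0000,0.8660,0.5000)
J_v[:, 3] = z_3; J_ω[:, 3] = (0,0,0)
entry J[2][3] = 0.5000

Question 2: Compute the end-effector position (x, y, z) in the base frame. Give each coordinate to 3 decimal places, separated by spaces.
-6.000 -5.366 6.562

after link 1: o_1 = (0.0000, -1.0000, 1.0000)
after link 2: o_2 = (0.0000, -1.0000, 1.0000)
after link 3: o_3 = (1.0000, -3.0000, 4.4641)
after link 4: o_4 = (-4.0000, -1.2679, 5.4641)
after link 5: o_5 = (-6.0000, -2.7679, 8.0622)
after link 6: o_6 = (-6.0000, -5.3660, 6.5622)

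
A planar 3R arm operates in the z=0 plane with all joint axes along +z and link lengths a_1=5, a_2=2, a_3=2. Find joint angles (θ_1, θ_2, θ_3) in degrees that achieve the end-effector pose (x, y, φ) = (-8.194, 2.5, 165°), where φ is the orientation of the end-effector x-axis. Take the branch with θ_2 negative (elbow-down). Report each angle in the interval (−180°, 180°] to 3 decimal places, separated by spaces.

174.866 -44.991 35.126

wrist centre = target − a_3·(cos φ, sin φ) = (-6.2621, 1.9824)
cos θ_2 = (43.1443−5²−2²)/(2·5·2) = 0.7072; θ_2 = -44.9914° (elbow-down)
β = atan2(1.9824,-6.2621) = 162.4342°; ψ = atan2(-1.4140,6.4144) = -12.4315°
θ_1 = β − ψ = 174.8657°
θ_3 = φ − θ_1 − θ_2 = 35.1257° (wrapped to (-180°,180°])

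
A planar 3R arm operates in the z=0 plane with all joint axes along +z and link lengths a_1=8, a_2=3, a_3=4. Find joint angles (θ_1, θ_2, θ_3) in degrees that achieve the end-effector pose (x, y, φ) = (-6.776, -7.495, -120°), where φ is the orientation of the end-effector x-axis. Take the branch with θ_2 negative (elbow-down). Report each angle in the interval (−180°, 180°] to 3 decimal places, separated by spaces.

-119.994 -135.001 134.995

wrist centre = target − a_3·(cos φ, sin φ) = (-4.7760, -4.0309)
cos θ_2 = (39.0583−8²−3²)/(2·8·3) = -0.7071; θ_2 = -135.0009° (elbow-down)
β = atan2(-4.0309,-4.7760) = -139.8360°; ψ = atan2(-2.1213,5.8786) = -19.8418°
θ_1 = β − ψ = -119.9942°
θ_3 = φ − θ_1 − θ_2 = 134.9951° (wrapped to (-180°,180°])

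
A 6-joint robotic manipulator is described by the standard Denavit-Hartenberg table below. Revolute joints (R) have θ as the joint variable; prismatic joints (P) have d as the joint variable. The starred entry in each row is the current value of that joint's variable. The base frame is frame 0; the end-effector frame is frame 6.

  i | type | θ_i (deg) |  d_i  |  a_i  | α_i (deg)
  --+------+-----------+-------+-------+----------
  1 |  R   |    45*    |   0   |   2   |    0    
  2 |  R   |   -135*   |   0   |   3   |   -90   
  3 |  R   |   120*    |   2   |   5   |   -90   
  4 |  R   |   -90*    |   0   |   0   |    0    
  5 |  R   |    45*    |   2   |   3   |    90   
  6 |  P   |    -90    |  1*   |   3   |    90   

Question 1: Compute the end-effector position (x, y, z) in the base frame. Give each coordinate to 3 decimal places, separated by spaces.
after link 1: o_1 = (1.4142, 1.4142, 0.0000)
after link 2: o_2 = (1.4142, -1.5858, 0.0000)
after link 3: o_3 = (3.4142, 0.9142, -4.3301)
after link 4: o_4 = (3.4142, 0.9142, -4.3301)
after link 5: o_5 = (5.5355, 3.7069, -5.1672)
after link 6: o_6 = (6.2426, 0.7553, -6.0549)

6.243 0.755 -6.055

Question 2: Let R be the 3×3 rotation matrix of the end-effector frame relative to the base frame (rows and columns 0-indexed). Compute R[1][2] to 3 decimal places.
End-effector z-axis (col 2 of R) = (-0.7071,-0.3536,0.6124)
R[1][2] = -0.3536

-0.354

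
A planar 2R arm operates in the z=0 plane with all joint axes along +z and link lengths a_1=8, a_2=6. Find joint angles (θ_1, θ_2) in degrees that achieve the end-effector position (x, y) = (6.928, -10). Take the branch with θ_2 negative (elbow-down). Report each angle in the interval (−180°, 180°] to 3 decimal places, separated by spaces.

cos θ_2 = (147.9972−8²−6²)/(2·8·6) = 0.5000; θ_2 = -60.0019° (elbow-down)
β = atan2(-10.0000,6.9280) = -55.2858°; ψ = atan2(-5.1963,10.9998) = -25.2858°
θ_1 = β − ψ = -30.0000°

-30.000 -60.002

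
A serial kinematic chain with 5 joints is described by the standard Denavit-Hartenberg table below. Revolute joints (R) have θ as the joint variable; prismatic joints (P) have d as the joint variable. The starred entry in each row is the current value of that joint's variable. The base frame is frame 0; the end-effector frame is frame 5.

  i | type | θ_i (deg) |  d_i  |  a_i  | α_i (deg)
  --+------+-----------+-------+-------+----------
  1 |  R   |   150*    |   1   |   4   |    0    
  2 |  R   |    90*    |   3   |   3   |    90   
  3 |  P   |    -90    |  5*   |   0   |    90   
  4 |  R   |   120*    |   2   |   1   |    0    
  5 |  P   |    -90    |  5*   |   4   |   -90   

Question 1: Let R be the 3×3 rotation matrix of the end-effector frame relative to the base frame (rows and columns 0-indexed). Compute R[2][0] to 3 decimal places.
-0.866

End-effector x-axis (col 0 of R) = (-0.4330,0.2500,-0.8660)
R[2][0] = -0.8660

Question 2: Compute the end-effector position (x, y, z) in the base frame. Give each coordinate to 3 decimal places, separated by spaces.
after link 1: o_1 = (-3.4641, 2.0000, 1.0000)
after link 2: o_2 = (-4.9641, -0.5981, 4.0000)
after link 3: o_3 = (-9.2942, 1.9019, 4.0000)
after link 4: o_4 = (-9.0442, 4.0670, 4.5000)
after link 5: o_5 = (-8.2763, 9.3971, 1.0359)

-8.276 9.397 1.036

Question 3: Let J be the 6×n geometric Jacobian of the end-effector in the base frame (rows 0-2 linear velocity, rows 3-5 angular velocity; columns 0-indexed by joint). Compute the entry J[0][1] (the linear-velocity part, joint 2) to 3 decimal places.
axis z_1 = (0.0000,0.0000,1.0000); lever o_n−o_1 = (-4.8122,7.3971,0.0359)
cross product → J_v[:, 1] = (-7.3971,-4.8122,0.0000)
J_ω[:, 1] = z_1
entry J[0][1] = -7.3971

-7.397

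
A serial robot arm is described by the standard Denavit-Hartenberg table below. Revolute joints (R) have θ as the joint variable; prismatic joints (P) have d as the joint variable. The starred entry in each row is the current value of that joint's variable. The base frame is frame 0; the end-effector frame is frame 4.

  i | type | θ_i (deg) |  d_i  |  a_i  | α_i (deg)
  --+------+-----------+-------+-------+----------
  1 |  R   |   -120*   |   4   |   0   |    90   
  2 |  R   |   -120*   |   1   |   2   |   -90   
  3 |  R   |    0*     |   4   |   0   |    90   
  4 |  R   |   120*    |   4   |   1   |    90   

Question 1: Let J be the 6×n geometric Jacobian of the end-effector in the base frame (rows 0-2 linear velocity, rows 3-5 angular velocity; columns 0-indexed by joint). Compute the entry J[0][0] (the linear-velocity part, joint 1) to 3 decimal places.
axis z_0 = ẑ; lever o_n−o_0 = (-6.0622,-0.5000,0.2679)
cross product → J_v[:, 0] = (0.5000,-6.0622,0.0000)
J_ω[:, 0] = z_0
entry J[0][0] = 0.5000

0.500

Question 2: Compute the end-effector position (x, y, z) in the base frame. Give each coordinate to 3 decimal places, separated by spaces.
-6.062 -0.500 0.268

after link 1: o_1 = (0.0000, 0.0000, 4.0000)
after link 2: o_2 = (-0.3660, 1.3660, 2.2679)
after link 3: o_3 = (-2.0981, -1.6340, 0.2679)
after link 4: o_4 = (-6.0622, -0.5000, 0.2679)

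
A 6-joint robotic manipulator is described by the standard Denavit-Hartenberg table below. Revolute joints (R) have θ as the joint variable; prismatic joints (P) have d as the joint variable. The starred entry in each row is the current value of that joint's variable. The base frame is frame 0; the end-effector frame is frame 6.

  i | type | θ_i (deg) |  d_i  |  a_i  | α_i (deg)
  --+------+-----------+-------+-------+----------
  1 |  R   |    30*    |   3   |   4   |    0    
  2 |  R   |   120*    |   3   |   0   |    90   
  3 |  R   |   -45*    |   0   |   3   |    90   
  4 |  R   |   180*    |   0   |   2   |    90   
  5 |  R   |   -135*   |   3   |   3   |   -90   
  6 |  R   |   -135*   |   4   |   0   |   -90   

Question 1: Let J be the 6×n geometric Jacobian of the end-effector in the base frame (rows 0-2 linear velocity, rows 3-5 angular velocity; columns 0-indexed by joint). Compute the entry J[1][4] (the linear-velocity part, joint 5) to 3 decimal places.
-2.000

axis z_4 = (0.5000,0.8660,-0.0000); lever o_n−o_4 = (-1.0981,4.0981,4.0000)
cross product → J_v[:, 4] = (3.4641,-2.0000,3.0000)
J_ω[:, 4] = z_4
entry J[1][4] = -2.0000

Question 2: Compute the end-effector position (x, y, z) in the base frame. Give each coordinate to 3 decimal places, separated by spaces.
after link 1: o_1 = (3.4641, 2.0000, 3.0000)
after link 2: o_2 = (3.4641, 2.0000, 6.0000)
after link 3: o_3 = (1.6270, 3.0607, 3.8787)
after link 4: o_4 = (2.8517, 2.3536, 5.2929)
after link 5: o_5 = (1.7537, 6.4516, 5.2929)
after link 6: o_6 = (1.7537, 6.4516, 9.2929)

1.754 6.452 9.293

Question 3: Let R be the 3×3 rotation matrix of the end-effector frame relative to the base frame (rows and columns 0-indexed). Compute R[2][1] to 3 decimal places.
-1.000

End-effector y-axis (col 1 of R) = (-0.0000,0.0000,-1.0000)
R[2][1] = -1.0000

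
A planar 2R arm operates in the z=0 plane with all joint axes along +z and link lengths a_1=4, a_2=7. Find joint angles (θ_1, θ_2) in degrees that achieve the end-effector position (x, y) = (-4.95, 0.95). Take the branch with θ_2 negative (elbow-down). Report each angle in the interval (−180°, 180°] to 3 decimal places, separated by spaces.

cos θ_2 = (25.4050−4²−7²)/(2·4·7) = -0.7071; θ_2 = -134.9957° (elbow-down)
β = atan2(0.9500,-4.9500) = 169.1359°; ψ = atan2(-4.9501,-0.9494) = -100.8568°
θ_1 = β − ψ = 269.9928°

-90.007 -134.996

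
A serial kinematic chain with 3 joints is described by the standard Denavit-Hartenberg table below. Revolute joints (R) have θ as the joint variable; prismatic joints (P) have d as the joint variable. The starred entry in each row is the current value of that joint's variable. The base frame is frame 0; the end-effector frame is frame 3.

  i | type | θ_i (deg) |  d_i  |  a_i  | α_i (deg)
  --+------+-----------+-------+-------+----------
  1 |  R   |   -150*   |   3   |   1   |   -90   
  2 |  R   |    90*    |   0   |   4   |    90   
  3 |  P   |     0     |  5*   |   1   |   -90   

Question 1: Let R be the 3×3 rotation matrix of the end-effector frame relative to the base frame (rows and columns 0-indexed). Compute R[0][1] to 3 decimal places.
0.866

End-effector y-axis (col 1 of R) = (0.8660,0.5000,-0.0000)
R[0][1] = 0.8660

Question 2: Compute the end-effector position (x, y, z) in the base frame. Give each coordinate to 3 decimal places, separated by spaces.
after link 1: o_1 = (-0.8660, -0.5000, 3.0000)
after link 2: o_2 = (-0.8660, -0.5000, -1.0000)
after link 3: o_3 = (-5.1962, -3.0000, -2.0000)

-5.196 -3.000 -2.000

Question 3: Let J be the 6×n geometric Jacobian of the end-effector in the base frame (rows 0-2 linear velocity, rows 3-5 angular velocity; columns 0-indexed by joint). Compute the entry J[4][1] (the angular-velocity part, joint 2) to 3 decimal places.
-0.866

axis z_1 = (0.5000,-0.8660,0.0000); lever o_n−o_1 = (-4.3301,-2.5000,-5.0000)
cross product → J_v[:, 1] = (4.3301,2.5000,-5.0000)
J_ω[:, 1] = z_1
entry J[4][1] = -0.8660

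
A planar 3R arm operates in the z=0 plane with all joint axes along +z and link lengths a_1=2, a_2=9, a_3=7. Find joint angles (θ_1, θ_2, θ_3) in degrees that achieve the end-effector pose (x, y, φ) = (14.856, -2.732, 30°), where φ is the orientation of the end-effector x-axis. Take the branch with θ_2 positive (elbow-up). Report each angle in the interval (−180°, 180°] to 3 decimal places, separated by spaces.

-60.022 30.025 59.997

wrist centre = target − a_3·(cos φ, sin φ) = (8.7938, -6.2320)
cos θ_2 = (116.1691−2²−9²)/(2·2·9) = 0.8658; θ_2 = 30.0248° (elbow-up)
β = atan2(-6.2320,8.7938) = -35.3244°; ψ = atan2(4.5034,9.7923) = 24.6972°
θ_1 = β − ψ = -60.0216°
θ_3 = φ − θ_1 − θ_2 = 59.9969° (wrapped to (-180°,180°])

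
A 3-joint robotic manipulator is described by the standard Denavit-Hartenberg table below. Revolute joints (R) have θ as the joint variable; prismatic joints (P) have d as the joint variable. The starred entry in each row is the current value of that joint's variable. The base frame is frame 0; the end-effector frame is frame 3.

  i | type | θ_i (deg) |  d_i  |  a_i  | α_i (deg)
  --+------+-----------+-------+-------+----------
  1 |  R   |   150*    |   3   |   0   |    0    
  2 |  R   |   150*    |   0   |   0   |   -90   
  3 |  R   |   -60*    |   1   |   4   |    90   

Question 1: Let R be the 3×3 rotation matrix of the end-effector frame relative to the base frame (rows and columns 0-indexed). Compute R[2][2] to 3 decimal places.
End-effector z-axis (col 2 of R) = (-0.4330,0.7500,0.5000)
R[2][2] = 0.5000

0.500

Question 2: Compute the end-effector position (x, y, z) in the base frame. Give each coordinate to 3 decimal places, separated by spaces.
after link 1: o_1 = (0.0000, 0.0000, 3.0000)
after link 2: o_2 = (0.0000, 0.0000, 3.0000)
after link 3: o_3 = (1.8660, -1.2321, 6.4641)

1.866 -1.232 6.464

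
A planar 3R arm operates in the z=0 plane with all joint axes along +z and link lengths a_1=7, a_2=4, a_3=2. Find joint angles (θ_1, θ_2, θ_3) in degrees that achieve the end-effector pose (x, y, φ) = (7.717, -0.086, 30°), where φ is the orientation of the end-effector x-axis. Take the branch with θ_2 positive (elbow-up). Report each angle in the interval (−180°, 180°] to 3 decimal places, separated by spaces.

wrist centre = target − a_3·(cos φ, sin φ) = (5.9849, -1.0860)
cos θ_2 = (36.9990−7²−4²)/(2·7·4) = -0.5000; θ_2 = 120.0012° (elbow-up)
β = atan2(-1.0860,5.9849) = -10.2847°; ψ = atan2(3.4641,4.9999) = 34.7151°
θ_1 = β − ψ = -44.9998°
θ_3 = φ − θ_1 − θ_2 = -45.0014° (wrapped to (-180°,180°])

-45.000 120.001 -45.001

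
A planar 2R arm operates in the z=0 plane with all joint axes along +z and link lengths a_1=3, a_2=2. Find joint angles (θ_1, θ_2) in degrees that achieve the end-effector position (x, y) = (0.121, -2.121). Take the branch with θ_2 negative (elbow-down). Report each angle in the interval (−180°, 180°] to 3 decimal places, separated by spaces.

-45.009 -135.010

cos θ_2 = (4.5133−3²−2²)/(2·3·2) = -0.7072; θ_2 = -135.0097° (elbow-down)
β = atan2(-2.1210,0.1210) = -86.7349°; ψ = atan2(-1.4140,1.5855) = -41.7262°
θ_1 = β − ψ = -45.0087°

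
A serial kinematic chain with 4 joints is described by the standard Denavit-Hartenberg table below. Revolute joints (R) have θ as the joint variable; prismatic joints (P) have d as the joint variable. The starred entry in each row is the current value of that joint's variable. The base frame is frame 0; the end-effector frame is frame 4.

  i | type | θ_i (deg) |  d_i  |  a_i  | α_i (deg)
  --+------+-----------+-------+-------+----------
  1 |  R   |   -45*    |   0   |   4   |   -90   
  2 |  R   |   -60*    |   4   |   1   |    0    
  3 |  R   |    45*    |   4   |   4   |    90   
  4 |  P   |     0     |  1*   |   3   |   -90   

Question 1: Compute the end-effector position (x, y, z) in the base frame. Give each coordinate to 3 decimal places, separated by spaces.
after link 1: o_1 = (2.8284, -2.8284, 0.0000)
after link 2: o_2 = (6.0104, -0.3536, 0.8660)
after link 3: o_3 = (11.5709, -0.2572, 1.9013)
after link 4: o_4 = (13.4369, -2.1232, 3.6437)

13.437 -2.123 3.644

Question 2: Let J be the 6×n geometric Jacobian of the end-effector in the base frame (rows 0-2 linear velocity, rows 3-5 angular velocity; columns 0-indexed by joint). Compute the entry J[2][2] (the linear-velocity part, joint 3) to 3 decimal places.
-6.503

axis z_2 = (0.7071,0.7071,0.0000); lever o_n−o_2 = (7.4265,-1.7696,2.7777)
cross product → J_v[:, 2] = (1.9641,-1.9641,-6.5027)
J_ω[:, 2] = z_2
entry J[2][2] = -6.5027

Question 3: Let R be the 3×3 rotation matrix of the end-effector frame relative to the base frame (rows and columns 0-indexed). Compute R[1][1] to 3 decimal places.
End-effector y-axis (col 1 of R) = (0.1830,-0.1830,-0.9659)
R[1][1] = -0.1830

-0.183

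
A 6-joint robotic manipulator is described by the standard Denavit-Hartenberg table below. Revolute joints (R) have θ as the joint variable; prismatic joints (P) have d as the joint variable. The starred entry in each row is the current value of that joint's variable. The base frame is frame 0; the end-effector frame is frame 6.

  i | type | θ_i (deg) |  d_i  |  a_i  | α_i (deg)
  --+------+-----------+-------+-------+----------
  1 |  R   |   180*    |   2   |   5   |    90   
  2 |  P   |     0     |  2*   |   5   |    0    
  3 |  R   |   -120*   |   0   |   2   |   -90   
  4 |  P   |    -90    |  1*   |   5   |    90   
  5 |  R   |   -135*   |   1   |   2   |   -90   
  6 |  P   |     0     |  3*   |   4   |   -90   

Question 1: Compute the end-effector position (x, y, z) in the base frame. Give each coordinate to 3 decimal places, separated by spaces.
after link 1: o_1 = (-5.0000, 0.0000, 2.0000)
after link 2: o_2 = (-10.0000, 2.0000, 2.0000)
after link 3: o_3 = (-9.0000, 2.0000, 0.2679)
after link 4: o_4 = (-9.8660, 7.0000, -0.2321)
after link 5: o_5 = (-9.1413, 5.5858, 1.3411)
after link 6: o_6 = (-4.8547, 4.8787, 3.8160)

-4.855 4.879 3.816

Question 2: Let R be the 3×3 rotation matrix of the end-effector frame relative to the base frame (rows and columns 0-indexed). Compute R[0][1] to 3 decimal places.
End-effector y-axis (col 1 of R) = (-0.6124,-0.7071,-0.3536)
R[0][1] = -0.6124

-0.612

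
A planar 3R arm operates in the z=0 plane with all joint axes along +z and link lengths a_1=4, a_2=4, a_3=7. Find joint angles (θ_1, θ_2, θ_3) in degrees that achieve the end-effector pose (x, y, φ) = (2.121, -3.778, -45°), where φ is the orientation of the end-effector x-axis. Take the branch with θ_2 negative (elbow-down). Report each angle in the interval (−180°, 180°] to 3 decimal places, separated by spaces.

wrist centre = target − a_3·(cos φ, sin φ) = (-2.8287, 1.1717)
cos θ_2 = (9.3748−4²−4²)/(2·4·4) = -0.7070; θ_2 = -134.9944° (elbow-down)
β = atan2(1.1717,-2.8287) = 157.4993°; ψ = atan2(-2.8287,1.1719) = -67.4972°
θ_1 = β − ψ = 224.9965°
θ_3 = φ − θ_1 − θ_2 = -135.0021° (wrapped to (-180°,180°])

-135.004 -134.994 -135.002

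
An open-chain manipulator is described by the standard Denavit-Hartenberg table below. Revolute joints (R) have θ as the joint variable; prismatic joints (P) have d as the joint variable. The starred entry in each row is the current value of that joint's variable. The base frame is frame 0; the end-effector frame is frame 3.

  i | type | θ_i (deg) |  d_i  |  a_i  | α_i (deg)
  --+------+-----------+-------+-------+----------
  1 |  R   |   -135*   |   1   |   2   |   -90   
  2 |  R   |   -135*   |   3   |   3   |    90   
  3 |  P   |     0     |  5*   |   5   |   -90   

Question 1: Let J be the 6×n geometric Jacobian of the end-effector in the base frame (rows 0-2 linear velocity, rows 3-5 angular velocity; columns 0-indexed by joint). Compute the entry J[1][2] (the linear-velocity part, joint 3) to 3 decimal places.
0.500

prismatic axis z_2 = (0.5000,0.5000,-0.7071)
J_v[:, 2] = z_2; J_ω[:, 2] = (0,0,0)
entry J[1][2] = 0.5000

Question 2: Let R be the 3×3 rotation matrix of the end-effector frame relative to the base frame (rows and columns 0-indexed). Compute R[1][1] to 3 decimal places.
-0.500

End-effector y-axis (col 1 of R) = (-0.5000,-0.5000,0.7071)
R[1][1] = -0.5000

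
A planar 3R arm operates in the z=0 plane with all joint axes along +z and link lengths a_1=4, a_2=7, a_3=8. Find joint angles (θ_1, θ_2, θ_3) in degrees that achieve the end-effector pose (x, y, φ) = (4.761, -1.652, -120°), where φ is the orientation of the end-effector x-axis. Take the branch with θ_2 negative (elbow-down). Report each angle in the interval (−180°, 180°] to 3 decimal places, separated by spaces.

60.007 -45.007 -135.001

wrist centre = target − a_3·(cos φ, sin φ) = (8.7610, 5.2762)
cos θ_2 = (104.5934−4²−7²)/(2·4·7) = 0.7070; θ_2 = -45.0066° (elbow-down)
β = atan2(5.2762,8.7610) = 31.0579°; ψ = atan2(-4.9503,8.9492) = -28.9495°
θ_1 = β − ψ = 60.0075°
θ_3 = φ − θ_1 − θ_2 = -135.0009° (wrapped to (-180°,180°])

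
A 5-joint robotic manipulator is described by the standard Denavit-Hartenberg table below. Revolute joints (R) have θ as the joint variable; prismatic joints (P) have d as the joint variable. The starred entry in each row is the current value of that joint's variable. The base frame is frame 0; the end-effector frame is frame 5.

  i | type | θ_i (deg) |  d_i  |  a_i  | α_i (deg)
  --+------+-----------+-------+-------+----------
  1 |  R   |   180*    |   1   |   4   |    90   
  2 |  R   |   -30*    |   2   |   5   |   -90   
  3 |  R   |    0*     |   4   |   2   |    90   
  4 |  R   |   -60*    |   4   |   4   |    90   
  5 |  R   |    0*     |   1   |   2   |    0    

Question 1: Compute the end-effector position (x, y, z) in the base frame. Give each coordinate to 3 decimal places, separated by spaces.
-11.062 6.000 -5.036

after link 1: o_1 = (-4.0000, 0.0000, 1.0000)
after link 2: o_2 = (-8.3301, 2.0000, -1.5000)
after link 3: o_3 = (-12.0622, 2.0000, 0.9641)
after link 4: o_4 = (-12.0622, 6.0000, -3.0359)
after link 5: o_5 = (-11.0622, 6.0000, -5.0359)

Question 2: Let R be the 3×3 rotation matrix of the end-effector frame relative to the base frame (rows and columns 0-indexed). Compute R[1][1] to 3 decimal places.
1.000

End-effector y-axis (col 1 of R) = (0.0000,1.0000,0.0000)
R[1][1] = 1.0000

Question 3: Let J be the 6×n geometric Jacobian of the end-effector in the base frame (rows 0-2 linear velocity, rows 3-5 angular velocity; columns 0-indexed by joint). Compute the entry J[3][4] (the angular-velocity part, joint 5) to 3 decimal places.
1.000

axis z_4 = (1.0000,-0.0000,-0.0000); lever o_n−o_4 = (1.0000,0.0000,-2.0000)
cross product → J_v[:, 4] = (0.0000,2.0000,0.0000)
J_ω[:, 4] = z_4
entry J[3][4] = 1.0000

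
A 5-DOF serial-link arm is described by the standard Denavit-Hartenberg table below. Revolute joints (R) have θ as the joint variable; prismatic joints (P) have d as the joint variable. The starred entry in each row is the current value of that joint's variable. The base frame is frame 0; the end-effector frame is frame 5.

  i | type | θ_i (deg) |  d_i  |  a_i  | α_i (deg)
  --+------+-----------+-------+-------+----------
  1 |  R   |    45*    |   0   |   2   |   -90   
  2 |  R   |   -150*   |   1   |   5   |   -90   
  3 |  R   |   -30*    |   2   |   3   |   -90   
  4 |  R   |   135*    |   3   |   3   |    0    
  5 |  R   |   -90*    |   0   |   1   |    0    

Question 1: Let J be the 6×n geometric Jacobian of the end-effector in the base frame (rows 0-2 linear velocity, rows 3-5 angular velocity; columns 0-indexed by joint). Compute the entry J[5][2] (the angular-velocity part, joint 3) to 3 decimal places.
axis z_2 = (0.3536,0.3536,0.8660); lever o_n−o_2 = (-0.7760,-3.3289,0.7192)
cross product → J_v[:, 2] = (3.1372,-0.9263,-0.9026)
J_ω[:, 2] = z_2
entry J[5][2] = 0.8660

0.866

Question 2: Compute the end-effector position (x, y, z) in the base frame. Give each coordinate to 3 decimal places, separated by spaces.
-3.131 -4.269 3.219

after link 1: o_1 = (1.4142, 1.4142, 0.0000)
after link 2: o_2 = (-2.3548, -0.9405, 2.5000)
after link 3: o_3 = (-4.2993, -0.7638, 5.5311)
after link 4: o_4 = (-2.2557, -3.8944, 3.5254)
after link 5: o_5 = (-3.1307, -4.2694, 3.2192)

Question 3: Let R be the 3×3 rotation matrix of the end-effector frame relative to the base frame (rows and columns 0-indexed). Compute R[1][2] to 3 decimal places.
End-effector z-axis (col 2 of R) = (0.3062,-0.9186,0.2500)
R[1][2] = -0.9186

-0.919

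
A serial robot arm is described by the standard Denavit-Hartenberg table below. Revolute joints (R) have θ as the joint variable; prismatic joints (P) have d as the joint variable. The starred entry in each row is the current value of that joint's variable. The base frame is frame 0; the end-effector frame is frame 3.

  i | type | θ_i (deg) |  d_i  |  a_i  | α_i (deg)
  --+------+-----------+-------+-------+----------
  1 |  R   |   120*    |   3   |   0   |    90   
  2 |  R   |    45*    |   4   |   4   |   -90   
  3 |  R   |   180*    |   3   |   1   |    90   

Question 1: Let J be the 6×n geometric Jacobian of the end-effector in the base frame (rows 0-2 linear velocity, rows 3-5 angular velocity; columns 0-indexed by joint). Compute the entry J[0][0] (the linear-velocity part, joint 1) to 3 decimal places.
axis z_0 = ẑ; lever o_n−o_0 = (3.4641,2.0000,7.2426)
cross product → J_v[:, 0] = (-2.0000,3.4641,0.0000)
J_ω[:, 0] = z_0
entry J[0][0] = -2.0000

-2.000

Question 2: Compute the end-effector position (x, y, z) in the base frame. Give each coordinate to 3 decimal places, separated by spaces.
after link 1: o_1 = (0.0000, 0.0000, 3.0000)
after link 2: o_2 = (2.0499, 4.4495, 5.8284)
after link 3: o_3 = (3.4641, 2.0000, 7.2426)

3.464 2.000 7.243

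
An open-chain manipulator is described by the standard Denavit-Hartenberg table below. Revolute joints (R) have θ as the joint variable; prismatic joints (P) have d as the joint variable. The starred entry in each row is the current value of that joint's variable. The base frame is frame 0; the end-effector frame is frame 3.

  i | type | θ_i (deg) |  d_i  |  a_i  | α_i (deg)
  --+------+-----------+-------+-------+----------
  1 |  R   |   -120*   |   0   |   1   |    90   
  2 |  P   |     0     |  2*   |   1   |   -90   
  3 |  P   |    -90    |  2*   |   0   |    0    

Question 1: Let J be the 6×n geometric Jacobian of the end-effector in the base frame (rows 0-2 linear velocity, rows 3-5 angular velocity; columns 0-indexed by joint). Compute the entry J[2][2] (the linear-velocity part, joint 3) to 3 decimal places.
1.000

prismatic axis z_2 = (0.0000,0.0000,1.0000)
J_v[:, 2] = z_2; J_ω[:, 2] = (0,0,0)
entry J[2][2] = 1.0000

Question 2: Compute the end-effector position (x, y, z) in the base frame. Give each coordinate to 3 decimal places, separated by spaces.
-2.732 -0.732 2.000

after link 1: o_1 = (-0.5000, -0.8660, 0.0000)
after link 2: o_2 = (-2.7321, -0.7321, 0.0000)
after link 3: o_3 = (-2.7321, -0.7321, 2.0000)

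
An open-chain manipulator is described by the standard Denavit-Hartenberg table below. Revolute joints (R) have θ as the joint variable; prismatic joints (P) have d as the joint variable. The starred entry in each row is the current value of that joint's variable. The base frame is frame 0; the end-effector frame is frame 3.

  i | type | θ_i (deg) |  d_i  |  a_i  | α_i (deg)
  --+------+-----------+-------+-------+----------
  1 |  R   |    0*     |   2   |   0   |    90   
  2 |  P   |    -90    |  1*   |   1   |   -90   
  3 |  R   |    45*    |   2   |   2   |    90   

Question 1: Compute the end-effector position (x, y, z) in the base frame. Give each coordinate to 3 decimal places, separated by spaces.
2.000 0.414 -0.414

after link 1: o_1 = (0.0000, 0.0000, 2.0000)
after link 2: o_2 = (0.0000, -1.0000, 1.0000)
after link 3: o_3 = (2.0000, 0.4142, -0.4142)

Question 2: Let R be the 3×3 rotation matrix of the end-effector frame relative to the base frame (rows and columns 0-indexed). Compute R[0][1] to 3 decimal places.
End-effector y-axis (col 1 of R) = (1.0000,-0.0000,0.0000)
R[0][1] = 1.0000

1.000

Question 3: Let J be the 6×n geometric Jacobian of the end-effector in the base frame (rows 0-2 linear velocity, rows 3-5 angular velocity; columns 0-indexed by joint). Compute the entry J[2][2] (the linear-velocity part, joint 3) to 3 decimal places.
1.414

axis z_2 = (1.0000,-0.0000,0.0000); lever o_n−o_2 = (2.0000,1.4142,-1.4142)
cross product → J_v[:, 2] = (0.0000,1.4142,1.4142)
J_ω[:, 2] = z_2
entry J[2][2] = 1.4142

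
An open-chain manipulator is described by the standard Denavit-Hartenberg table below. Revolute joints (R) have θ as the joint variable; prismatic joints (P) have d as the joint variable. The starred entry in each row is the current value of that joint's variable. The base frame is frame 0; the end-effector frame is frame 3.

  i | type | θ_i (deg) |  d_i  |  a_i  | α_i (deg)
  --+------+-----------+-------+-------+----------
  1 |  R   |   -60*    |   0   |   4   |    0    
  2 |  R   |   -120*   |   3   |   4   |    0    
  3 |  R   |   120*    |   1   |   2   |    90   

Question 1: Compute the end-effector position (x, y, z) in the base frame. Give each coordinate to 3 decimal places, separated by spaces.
-1.000 -5.196 4.000

after link 1: o_1 = (2.0000, -3.4641, 0.0000)
after link 2: o_2 = (-2.0000, -3.4641, 3.0000)
after link 3: o_3 = (-1.0000, -5.1962, 4.0000)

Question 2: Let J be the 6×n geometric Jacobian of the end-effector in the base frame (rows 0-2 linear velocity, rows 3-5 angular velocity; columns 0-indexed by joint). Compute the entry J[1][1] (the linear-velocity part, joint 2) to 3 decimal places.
axis z_1 = (0.0000,0.0000,1.0000); lever o_n−o_1 = (-3.0000,-1.7321,4.0000)
cross product → J_v[:, 1] = (1.7321,-3.0000,0.0000)
J_ω[:, 1] = z_1
entry J[1][1] = -3.0000

-3.000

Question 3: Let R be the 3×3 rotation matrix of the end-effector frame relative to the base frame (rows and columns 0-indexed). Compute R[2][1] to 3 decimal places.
1.000

End-effector y-axis (col 1 of R) = (0.0000,0.0000,1.0000)
R[2][1] = 1.0000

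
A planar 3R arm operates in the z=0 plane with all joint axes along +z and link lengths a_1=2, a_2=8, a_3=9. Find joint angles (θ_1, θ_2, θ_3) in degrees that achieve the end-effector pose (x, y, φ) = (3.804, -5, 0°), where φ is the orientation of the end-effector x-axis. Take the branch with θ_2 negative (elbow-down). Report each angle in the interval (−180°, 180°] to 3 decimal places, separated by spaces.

wrist centre = target − a_3·(cos φ, sin φ) = (-5.1960, -5.0000)
cos θ_2 = (51.9984−2²−8²)/(2·2·8) = -0.5000; θ_2 = -120.0033° (elbow-down)
β = atan2(-5.0000,-5.1960) = -136.1013°; ψ = atan2(-6.9280,-2.0004) = -106.1056°
θ_1 = β − ψ = -29.9956°
θ_3 = φ − θ_1 − θ_2 = 149.9989° (wrapped to (-180°,180°])

-29.996 -120.003 149.999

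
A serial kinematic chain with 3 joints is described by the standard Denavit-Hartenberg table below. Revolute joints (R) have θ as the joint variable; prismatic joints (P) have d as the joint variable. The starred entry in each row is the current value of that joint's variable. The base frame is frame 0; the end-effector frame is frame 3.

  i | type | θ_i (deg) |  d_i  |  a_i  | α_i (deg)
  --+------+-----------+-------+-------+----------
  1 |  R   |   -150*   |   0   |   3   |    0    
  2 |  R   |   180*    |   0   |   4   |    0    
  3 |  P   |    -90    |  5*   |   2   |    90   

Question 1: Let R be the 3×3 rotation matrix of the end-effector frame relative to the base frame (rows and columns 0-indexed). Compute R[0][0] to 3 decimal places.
0.500

End-effector x-axis (col 0 of R) = (0.5000,-0.8660,0.0000)
R[0][0] = 0.5000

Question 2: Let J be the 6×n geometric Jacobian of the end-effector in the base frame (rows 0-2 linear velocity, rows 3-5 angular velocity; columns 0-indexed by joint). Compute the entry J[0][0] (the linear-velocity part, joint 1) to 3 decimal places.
axis z_0 = ẑ; lever o_n−o_0 = (1.8660,-1.2321,5.0000)
cross product → J_v[:, 0] = (1.2321,1.8660,-0.0000)
J_ω[:, 0] = z_0
entry J[0][0] = 1.2321

1.232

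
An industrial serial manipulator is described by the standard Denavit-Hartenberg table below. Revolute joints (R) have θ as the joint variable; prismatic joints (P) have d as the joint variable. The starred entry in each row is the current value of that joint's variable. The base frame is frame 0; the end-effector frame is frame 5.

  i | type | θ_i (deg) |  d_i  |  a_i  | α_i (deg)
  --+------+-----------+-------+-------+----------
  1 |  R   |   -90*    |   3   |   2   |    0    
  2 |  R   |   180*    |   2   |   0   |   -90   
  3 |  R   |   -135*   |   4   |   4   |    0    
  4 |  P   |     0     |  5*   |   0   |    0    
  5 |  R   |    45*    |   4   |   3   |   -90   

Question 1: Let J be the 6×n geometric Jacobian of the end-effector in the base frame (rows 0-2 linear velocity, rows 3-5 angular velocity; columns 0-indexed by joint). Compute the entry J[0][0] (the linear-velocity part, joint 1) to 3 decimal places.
4.828

axis z_0 = ẑ; lever o_n−o_0 = (-13.0000,-4.8284,10.8284)
cross product → J_v[:, 0] = (4.8284,-13.0000,0.0000)
J_ω[:, 0] = z_0
entry J[0][0] = 4.8284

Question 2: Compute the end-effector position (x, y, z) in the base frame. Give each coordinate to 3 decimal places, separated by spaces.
after link 1: o_1 = (0.0000, -2.0000, 3.0000)
after link 2: o_2 = (0.0000, -2.0000, 5.0000)
after link 3: o_3 = (-4.0000, -4.8284, 7.8284)
after link 4: o_4 = (-9.0000, -4.8284, 7.8284)
after link 5: o_5 = (-13.0000, -4.8284, 10.8284)

-13.000 -4.828 10.828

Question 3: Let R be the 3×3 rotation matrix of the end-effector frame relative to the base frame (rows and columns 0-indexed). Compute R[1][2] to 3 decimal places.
1.000

End-effector z-axis (col 2 of R) = (-0.0000,1.0000,0.0000)
R[1][2] = 1.0000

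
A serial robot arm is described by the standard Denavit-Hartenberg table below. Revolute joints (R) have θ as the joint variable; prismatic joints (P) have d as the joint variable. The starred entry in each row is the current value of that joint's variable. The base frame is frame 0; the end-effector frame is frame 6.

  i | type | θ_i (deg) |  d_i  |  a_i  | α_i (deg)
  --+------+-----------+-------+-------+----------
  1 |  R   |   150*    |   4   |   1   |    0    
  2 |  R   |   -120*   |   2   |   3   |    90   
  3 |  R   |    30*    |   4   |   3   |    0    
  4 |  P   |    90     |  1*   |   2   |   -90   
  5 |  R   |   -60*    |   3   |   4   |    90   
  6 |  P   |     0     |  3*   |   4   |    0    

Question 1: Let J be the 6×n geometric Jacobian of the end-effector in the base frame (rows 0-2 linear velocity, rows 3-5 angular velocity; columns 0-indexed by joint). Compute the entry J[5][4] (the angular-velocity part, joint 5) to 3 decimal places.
-0.500

axis z_4 = (-0.7500,-0.4330,-0.5000); lever o_n−o_4 = (1.3571,-8.9486,-0.2859)
cross product → J_v[:, 4] = (-4.3505,-0.8929,7.2990)
J_ω[:, 4] = z_4
entry J[5][4] = -0.5000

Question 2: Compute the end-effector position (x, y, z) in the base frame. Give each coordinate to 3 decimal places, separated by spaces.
6.973 -10.480 8.946

after link 1: o_1 = (-0.8660, 0.5000, 4.0000)
after link 2: o_2 = (1.7321, 2.0000, 6.0000)
after link 3: o_3 = (5.9821, -0.1651, 7.5000)
after link 4: o_4 = (5.6160, -1.5311, 9.2321)
after link 5: o_5 = (4.2321, -6.3301, 9.4641)
after link 6: o_6 = (6.9731, -10.4796, 8.9462)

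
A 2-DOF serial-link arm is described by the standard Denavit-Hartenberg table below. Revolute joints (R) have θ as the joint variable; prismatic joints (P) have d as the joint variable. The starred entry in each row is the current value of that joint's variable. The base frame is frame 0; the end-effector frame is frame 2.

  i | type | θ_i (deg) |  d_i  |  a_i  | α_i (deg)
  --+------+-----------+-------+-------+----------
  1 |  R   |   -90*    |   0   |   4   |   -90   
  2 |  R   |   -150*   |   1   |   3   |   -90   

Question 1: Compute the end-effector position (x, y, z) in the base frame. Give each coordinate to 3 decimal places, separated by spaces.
1.000 -1.402 1.500

after link 1: o_1 = (0.0000, -4.0000, 0.0000)
after link 2: o_2 = (1.0000, -1.4019, 1.5000)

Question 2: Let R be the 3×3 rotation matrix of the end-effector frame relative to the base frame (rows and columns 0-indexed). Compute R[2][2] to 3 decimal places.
0.866

End-effector z-axis (col 2 of R) = (0.0000,-0.5000,0.8660)
R[2][2] = 0.8660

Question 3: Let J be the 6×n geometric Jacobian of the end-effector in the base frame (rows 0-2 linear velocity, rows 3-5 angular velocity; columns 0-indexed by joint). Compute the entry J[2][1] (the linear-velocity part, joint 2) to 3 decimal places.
axis z_1 = (1.0000,0.0000,0.0000); lever o_n−o_1 = (1.0000,2.5981,1.5000)
cross product → J_v[:, 1] = (-0.0000,-1.5000,2.5981)
J_ω[:, 1] = z_1
entry J[2][1] = 2.5981

2.598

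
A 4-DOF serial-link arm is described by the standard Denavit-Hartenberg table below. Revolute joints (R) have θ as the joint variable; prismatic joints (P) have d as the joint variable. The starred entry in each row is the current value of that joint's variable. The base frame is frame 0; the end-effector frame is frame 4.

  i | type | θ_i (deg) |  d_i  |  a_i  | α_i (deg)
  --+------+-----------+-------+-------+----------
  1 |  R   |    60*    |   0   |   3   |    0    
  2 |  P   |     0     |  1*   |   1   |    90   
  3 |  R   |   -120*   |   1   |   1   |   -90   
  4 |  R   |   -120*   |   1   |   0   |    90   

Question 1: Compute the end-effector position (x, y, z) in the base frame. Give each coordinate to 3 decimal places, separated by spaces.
3.049 3.281 -0.366

after link 1: o_1 = (1.5000, 2.5981, 0.0000)
after link 2: o_2 = (2.0000, 3.4641, 1.0000)
after link 3: o_3 = (2.6160, 2.5311, 0.1340)
after link 4: o_4 = (3.0490, 3.2811, -0.3660)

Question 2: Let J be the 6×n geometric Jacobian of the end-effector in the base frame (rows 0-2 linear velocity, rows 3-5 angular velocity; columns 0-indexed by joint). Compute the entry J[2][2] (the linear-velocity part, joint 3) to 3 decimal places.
axis z_2 = (0.8660,-0.5000,0.0000); lever o_n−o_2 = (1.0490,-0.1830,-1.3660)
cross product → J_v[:, 2] = (0.6830,1.1830,0.3660)
J_ω[:, 2] = z_2
entry J[2][2] = 0.3660

0.366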